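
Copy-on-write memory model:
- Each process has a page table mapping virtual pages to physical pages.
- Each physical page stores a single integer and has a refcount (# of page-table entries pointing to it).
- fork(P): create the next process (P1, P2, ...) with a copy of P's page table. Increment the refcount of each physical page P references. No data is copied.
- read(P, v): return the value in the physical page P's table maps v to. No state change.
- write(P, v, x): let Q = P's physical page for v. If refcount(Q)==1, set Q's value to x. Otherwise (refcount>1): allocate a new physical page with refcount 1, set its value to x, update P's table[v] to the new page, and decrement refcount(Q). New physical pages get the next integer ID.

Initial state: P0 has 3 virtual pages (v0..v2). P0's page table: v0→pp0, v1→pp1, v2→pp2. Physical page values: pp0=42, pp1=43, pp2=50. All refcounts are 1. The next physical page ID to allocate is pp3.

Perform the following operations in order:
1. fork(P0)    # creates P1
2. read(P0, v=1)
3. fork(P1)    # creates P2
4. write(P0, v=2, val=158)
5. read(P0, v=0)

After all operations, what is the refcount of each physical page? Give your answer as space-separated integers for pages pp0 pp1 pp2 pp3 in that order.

Op 1: fork(P0) -> P1. 3 ppages; refcounts: pp0:2 pp1:2 pp2:2
Op 2: read(P0, v1) -> 43. No state change.
Op 3: fork(P1) -> P2. 3 ppages; refcounts: pp0:3 pp1:3 pp2:3
Op 4: write(P0, v2, 158). refcount(pp2)=3>1 -> COPY to pp3. 4 ppages; refcounts: pp0:3 pp1:3 pp2:2 pp3:1
Op 5: read(P0, v0) -> 42. No state change.

Answer: 3 3 2 1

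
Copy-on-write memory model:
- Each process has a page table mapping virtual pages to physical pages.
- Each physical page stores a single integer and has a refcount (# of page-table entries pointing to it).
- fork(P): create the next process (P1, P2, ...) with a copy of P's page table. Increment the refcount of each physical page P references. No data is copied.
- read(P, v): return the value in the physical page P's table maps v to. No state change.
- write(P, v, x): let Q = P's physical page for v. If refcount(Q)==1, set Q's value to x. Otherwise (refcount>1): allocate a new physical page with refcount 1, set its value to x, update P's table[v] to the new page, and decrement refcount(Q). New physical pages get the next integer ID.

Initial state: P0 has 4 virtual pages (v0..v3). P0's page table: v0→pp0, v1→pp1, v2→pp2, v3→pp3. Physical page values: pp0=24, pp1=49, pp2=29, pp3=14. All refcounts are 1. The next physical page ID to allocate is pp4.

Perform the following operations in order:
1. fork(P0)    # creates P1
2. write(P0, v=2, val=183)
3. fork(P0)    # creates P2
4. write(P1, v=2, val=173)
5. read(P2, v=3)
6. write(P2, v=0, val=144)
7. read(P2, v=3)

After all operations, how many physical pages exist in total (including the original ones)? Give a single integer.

Answer: 6

Derivation:
Op 1: fork(P0) -> P1. 4 ppages; refcounts: pp0:2 pp1:2 pp2:2 pp3:2
Op 2: write(P0, v2, 183). refcount(pp2)=2>1 -> COPY to pp4. 5 ppages; refcounts: pp0:2 pp1:2 pp2:1 pp3:2 pp4:1
Op 3: fork(P0) -> P2. 5 ppages; refcounts: pp0:3 pp1:3 pp2:1 pp3:3 pp4:2
Op 4: write(P1, v2, 173). refcount(pp2)=1 -> write in place. 5 ppages; refcounts: pp0:3 pp1:3 pp2:1 pp3:3 pp4:2
Op 5: read(P2, v3) -> 14. No state change.
Op 6: write(P2, v0, 144). refcount(pp0)=3>1 -> COPY to pp5. 6 ppages; refcounts: pp0:2 pp1:3 pp2:1 pp3:3 pp4:2 pp5:1
Op 7: read(P2, v3) -> 14. No state change.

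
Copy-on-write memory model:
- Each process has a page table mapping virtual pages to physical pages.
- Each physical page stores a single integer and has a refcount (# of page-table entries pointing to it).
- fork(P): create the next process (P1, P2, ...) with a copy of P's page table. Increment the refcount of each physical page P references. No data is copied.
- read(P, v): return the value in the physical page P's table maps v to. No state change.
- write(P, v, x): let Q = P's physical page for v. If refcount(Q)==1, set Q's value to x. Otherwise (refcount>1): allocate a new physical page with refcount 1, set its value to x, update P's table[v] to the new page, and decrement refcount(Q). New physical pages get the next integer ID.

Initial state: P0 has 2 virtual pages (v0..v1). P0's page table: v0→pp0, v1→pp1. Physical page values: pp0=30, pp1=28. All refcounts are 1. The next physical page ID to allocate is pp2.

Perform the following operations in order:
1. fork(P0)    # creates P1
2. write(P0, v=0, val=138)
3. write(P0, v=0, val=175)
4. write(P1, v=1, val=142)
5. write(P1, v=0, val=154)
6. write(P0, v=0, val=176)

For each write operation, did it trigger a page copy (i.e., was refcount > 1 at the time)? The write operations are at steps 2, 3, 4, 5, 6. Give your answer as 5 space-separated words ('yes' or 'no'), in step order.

Op 1: fork(P0) -> P1. 2 ppages; refcounts: pp0:2 pp1:2
Op 2: write(P0, v0, 138). refcount(pp0)=2>1 -> COPY to pp2. 3 ppages; refcounts: pp0:1 pp1:2 pp2:1
Op 3: write(P0, v0, 175). refcount(pp2)=1 -> write in place. 3 ppages; refcounts: pp0:1 pp1:2 pp2:1
Op 4: write(P1, v1, 142). refcount(pp1)=2>1 -> COPY to pp3. 4 ppages; refcounts: pp0:1 pp1:1 pp2:1 pp3:1
Op 5: write(P1, v0, 154). refcount(pp0)=1 -> write in place. 4 ppages; refcounts: pp0:1 pp1:1 pp2:1 pp3:1
Op 6: write(P0, v0, 176). refcount(pp2)=1 -> write in place. 4 ppages; refcounts: pp0:1 pp1:1 pp2:1 pp3:1

yes no yes no no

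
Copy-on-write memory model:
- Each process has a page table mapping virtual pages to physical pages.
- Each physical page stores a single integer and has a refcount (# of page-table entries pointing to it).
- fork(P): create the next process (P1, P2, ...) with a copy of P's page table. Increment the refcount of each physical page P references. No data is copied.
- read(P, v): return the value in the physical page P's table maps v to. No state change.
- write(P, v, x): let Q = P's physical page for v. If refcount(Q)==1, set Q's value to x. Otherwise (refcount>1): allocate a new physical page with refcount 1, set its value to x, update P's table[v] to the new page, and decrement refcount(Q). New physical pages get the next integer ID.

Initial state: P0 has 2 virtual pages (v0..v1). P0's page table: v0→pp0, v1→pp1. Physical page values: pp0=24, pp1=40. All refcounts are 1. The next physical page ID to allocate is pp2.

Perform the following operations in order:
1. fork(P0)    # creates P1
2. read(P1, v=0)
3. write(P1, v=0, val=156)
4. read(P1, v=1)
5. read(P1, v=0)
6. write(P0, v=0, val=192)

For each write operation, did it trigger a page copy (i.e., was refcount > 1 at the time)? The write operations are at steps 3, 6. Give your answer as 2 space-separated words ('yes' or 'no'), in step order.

Op 1: fork(P0) -> P1. 2 ppages; refcounts: pp0:2 pp1:2
Op 2: read(P1, v0) -> 24. No state change.
Op 3: write(P1, v0, 156). refcount(pp0)=2>1 -> COPY to pp2. 3 ppages; refcounts: pp0:1 pp1:2 pp2:1
Op 4: read(P1, v1) -> 40. No state change.
Op 5: read(P1, v0) -> 156. No state change.
Op 6: write(P0, v0, 192). refcount(pp0)=1 -> write in place. 3 ppages; refcounts: pp0:1 pp1:2 pp2:1

yes no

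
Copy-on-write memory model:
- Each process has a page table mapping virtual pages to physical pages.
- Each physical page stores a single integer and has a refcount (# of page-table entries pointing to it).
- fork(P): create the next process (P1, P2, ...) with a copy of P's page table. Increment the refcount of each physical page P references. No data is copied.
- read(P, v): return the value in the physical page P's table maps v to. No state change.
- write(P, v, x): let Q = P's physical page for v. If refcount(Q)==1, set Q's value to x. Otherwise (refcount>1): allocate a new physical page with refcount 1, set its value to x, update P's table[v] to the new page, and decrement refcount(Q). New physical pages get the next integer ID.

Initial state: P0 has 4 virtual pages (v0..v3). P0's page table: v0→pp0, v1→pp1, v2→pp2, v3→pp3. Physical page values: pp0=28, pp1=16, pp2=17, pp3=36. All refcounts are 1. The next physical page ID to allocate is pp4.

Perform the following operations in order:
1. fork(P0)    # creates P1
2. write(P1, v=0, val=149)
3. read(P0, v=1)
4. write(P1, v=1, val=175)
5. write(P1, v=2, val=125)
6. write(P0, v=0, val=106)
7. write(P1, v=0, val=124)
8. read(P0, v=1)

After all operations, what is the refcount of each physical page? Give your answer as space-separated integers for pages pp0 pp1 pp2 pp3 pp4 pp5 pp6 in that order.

Answer: 1 1 1 2 1 1 1

Derivation:
Op 1: fork(P0) -> P1. 4 ppages; refcounts: pp0:2 pp1:2 pp2:2 pp3:2
Op 2: write(P1, v0, 149). refcount(pp0)=2>1 -> COPY to pp4. 5 ppages; refcounts: pp0:1 pp1:2 pp2:2 pp3:2 pp4:1
Op 3: read(P0, v1) -> 16. No state change.
Op 4: write(P1, v1, 175). refcount(pp1)=2>1 -> COPY to pp5. 6 ppages; refcounts: pp0:1 pp1:1 pp2:2 pp3:2 pp4:1 pp5:1
Op 5: write(P1, v2, 125). refcount(pp2)=2>1 -> COPY to pp6. 7 ppages; refcounts: pp0:1 pp1:1 pp2:1 pp3:2 pp4:1 pp5:1 pp6:1
Op 6: write(P0, v0, 106). refcount(pp0)=1 -> write in place. 7 ppages; refcounts: pp0:1 pp1:1 pp2:1 pp3:2 pp4:1 pp5:1 pp6:1
Op 7: write(P1, v0, 124). refcount(pp4)=1 -> write in place. 7 ppages; refcounts: pp0:1 pp1:1 pp2:1 pp3:2 pp4:1 pp5:1 pp6:1
Op 8: read(P0, v1) -> 16. No state change.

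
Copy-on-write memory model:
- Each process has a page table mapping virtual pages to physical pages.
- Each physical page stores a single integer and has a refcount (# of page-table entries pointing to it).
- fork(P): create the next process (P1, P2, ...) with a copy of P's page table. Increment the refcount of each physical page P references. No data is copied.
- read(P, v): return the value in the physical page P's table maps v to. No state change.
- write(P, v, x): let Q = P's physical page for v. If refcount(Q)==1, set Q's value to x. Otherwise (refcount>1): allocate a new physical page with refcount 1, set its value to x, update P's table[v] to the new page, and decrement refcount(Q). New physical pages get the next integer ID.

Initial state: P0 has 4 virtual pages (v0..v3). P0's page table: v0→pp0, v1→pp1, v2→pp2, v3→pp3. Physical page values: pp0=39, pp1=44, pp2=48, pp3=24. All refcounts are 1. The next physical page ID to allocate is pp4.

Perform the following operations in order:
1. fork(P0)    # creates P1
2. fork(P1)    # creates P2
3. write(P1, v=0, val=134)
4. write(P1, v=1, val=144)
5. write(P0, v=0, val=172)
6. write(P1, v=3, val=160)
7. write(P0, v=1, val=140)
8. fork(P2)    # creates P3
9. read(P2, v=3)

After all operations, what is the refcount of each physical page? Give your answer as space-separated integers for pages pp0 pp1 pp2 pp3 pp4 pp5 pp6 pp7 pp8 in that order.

Answer: 2 2 4 3 1 1 1 1 1

Derivation:
Op 1: fork(P0) -> P1. 4 ppages; refcounts: pp0:2 pp1:2 pp2:2 pp3:2
Op 2: fork(P1) -> P2. 4 ppages; refcounts: pp0:3 pp1:3 pp2:3 pp3:3
Op 3: write(P1, v0, 134). refcount(pp0)=3>1 -> COPY to pp4. 5 ppages; refcounts: pp0:2 pp1:3 pp2:3 pp3:3 pp4:1
Op 4: write(P1, v1, 144). refcount(pp1)=3>1 -> COPY to pp5. 6 ppages; refcounts: pp0:2 pp1:2 pp2:3 pp3:3 pp4:1 pp5:1
Op 5: write(P0, v0, 172). refcount(pp0)=2>1 -> COPY to pp6. 7 ppages; refcounts: pp0:1 pp1:2 pp2:3 pp3:3 pp4:1 pp5:1 pp6:1
Op 6: write(P1, v3, 160). refcount(pp3)=3>1 -> COPY to pp7. 8 ppages; refcounts: pp0:1 pp1:2 pp2:3 pp3:2 pp4:1 pp5:1 pp6:1 pp7:1
Op 7: write(P0, v1, 140). refcount(pp1)=2>1 -> COPY to pp8. 9 ppages; refcounts: pp0:1 pp1:1 pp2:3 pp3:2 pp4:1 pp5:1 pp6:1 pp7:1 pp8:1
Op 8: fork(P2) -> P3. 9 ppages; refcounts: pp0:2 pp1:2 pp2:4 pp3:3 pp4:1 pp5:1 pp6:1 pp7:1 pp8:1
Op 9: read(P2, v3) -> 24. No state change.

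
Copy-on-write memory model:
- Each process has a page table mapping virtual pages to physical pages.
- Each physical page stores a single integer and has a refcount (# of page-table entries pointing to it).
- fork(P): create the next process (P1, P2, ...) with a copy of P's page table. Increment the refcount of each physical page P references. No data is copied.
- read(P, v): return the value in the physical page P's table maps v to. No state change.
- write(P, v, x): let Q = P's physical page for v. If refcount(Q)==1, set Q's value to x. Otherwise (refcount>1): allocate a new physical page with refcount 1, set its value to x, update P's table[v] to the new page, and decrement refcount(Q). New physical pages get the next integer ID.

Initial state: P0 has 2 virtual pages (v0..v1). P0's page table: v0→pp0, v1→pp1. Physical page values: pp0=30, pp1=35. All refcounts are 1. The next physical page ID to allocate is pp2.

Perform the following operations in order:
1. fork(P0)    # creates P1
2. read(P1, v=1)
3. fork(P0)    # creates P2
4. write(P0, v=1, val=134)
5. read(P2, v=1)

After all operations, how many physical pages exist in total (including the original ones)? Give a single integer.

Op 1: fork(P0) -> P1. 2 ppages; refcounts: pp0:2 pp1:2
Op 2: read(P1, v1) -> 35. No state change.
Op 3: fork(P0) -> P2. 2 ppages; refcounts: pp0:3 pp1:3
Op 4: write(P0, v1, 134). refcount(pp1)=3>1 -> COPY to pp2. 3 ppages; refcounts: pp0:3 pp1:2 pp2:1
Op 5: read(P2, v1) -> 35. No state change.

Answer: 3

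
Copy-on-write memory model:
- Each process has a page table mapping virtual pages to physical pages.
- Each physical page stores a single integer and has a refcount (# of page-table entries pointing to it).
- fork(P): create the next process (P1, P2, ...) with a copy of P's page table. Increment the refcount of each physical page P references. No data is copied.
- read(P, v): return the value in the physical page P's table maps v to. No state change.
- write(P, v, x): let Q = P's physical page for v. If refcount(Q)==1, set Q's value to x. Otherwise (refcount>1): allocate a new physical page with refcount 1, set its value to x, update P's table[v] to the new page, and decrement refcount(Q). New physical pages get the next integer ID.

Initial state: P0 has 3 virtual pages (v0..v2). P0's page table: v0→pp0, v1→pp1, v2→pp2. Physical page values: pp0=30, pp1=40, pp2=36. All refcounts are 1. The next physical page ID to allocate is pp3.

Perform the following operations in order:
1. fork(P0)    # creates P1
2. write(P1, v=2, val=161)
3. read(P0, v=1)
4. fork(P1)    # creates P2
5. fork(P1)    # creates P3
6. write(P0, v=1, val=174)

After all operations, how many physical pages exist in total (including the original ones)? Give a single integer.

Op 1: fork(P0) -> P1. 3 ppages; refcounts: pp0:2 pp1:2 pp2:2
Op 2: write(P1, v2, 161). refcount(pp2)=2>1 -> COPY to pp3. 4 ppages; refcounts: pp0:2 pp1:2 pp2:1 pp3:1
Op 3: read(P0, v1) -> 40. No state change.
Op 4: fork(P1) -> P2. 4 ppages; refcounts: pp0:3 pp1:3 pp2:1 pp3:2
Op 5: fork(P1) -> P3. 4 ppages; refcounts: pp0:4 pp1:4 pp2:1 pp3:3
Op 6: write(P0, v1, 174). refcount(pp1)=4>1 -> COPY to pp4. 5 ppages; refcounts: pp0:4 pp1:3 pp2:1 pp3:3 pp4:1

Answer: 5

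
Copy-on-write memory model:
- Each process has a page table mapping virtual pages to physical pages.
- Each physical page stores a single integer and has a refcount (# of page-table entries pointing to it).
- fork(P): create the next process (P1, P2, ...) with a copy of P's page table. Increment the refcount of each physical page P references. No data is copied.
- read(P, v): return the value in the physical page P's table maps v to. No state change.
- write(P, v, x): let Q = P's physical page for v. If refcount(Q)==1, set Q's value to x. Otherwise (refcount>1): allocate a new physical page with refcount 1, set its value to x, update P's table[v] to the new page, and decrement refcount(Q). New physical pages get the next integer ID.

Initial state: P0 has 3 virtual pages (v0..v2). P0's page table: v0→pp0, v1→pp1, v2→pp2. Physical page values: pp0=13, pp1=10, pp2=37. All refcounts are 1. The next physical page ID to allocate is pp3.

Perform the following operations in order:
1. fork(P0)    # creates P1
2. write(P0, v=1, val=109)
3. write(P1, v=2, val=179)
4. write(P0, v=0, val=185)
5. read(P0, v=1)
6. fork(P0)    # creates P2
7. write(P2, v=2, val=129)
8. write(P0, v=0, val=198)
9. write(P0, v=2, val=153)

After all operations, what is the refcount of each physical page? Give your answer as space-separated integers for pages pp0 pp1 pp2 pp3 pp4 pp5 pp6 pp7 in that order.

Answer: 1 1 1 2 1 1 1 1

Derivation:
Op 1: fork(P0) -> P1. 3 ppages; refcounts: pp0:2 pp1:2 pp2:2
Op 2: write(P0, v1, 109). refcount(pp1)=2>1 -> COPY to pp3. 4 ppages; refcounts: pp0:2 pp1:1 pp2:2 pp3:1
Op 3: write(P1, v2, 179). refcount(pp2)=2>1 -> COPY to pp4. 5 ppages; refcounts: pp0:2 pp1:1 pp2:1 pp3:1 pp4:1
Op 4: write(P0, v0, 185). refcount(pp0)=2>1 -> COPY to pp5. 6 ppages; refcounts: pp0:1 pp1:1 pp2:1 pp3:1 pp4:1 pp5:1
Op 5: read(P0, v1) -> 109. No state change.
Op 6: fork(P0) -> P2. 6 ppages; refcounts: pp0:1 pp1:1 pp2:2 pp3:2 pp4:1 pp5:2
Op 7: write(P2, v2, 129). refcount(pp2)=2>1 -> COPY to pp6. 7 ppages; refcounts: pp0:1 pp1:1 pp2:1 pp3:2 pp4:1 pp5:2 pp6:1
Op 8: write(P0, v0, 198). refcount(pp5)=2>1 -> COPY to pp7. 8 ppages; refcounts: pp0:1 pp1:1 pp2:1 pp3:2 pp4:1 pp5:1 pp6:1 pp7:1
Op 9: write(P0, v2, 153). refcount(pp2)=1 -> write in place. 8 ppages; refcounts: pp0:1 pp1:1 pp2:1 pp3:2 pp4:1 pp5:1 pp6:1 pp7:1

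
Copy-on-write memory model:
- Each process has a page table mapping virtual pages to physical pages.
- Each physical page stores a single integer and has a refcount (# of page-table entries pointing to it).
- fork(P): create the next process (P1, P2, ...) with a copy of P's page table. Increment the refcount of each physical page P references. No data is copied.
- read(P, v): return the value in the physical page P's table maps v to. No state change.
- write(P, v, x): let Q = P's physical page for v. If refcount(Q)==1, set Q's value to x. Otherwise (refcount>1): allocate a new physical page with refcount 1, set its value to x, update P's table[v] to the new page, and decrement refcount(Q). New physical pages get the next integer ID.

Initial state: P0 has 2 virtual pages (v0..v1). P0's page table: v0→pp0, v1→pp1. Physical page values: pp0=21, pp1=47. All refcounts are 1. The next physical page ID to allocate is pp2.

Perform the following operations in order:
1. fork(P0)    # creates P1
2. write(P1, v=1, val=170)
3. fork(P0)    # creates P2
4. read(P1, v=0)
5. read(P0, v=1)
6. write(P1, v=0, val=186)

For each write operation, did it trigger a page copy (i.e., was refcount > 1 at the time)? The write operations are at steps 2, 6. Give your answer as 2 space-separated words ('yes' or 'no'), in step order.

Op 1: fork(P0) -> P1. 2 ppages; refcounts: pp0:2 pp1:2
Op 2: write(P1, v1, 170). refcount(pp1)=2>1 -> COPY to pp2. 3 ppages; refcounts: pp0:2 pp1:1 pp2:1
Op 3: fork(P0) -> P2. 3 ppages; refcounts: pp0:3 pp1:2 pp2:1
Op 4: read(P1, v0) -> 21. No state change.
Op 5: read(P0, v1) -> 47. No state change.
Op 6: write(P1, v0, 186). refcount(pp0)=3>1 -> COPY to pp3. 4 ppages; refcounts: pp0:2 pp1:2 pp2:1 pp3:1

yes yes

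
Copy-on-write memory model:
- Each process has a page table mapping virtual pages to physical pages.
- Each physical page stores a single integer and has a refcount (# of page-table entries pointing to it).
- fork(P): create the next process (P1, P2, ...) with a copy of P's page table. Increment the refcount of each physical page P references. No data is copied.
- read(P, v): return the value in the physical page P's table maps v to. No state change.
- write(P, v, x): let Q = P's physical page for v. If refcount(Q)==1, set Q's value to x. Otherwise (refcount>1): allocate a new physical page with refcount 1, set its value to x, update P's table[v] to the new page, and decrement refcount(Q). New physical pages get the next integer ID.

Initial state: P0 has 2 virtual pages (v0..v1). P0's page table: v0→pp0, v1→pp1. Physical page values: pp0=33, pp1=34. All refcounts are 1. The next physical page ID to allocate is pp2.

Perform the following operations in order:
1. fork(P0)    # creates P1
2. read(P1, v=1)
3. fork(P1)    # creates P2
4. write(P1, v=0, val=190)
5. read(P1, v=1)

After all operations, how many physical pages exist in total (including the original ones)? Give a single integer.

Answer: 3

Derivation:
Op 1: fork(P0) -> P1. 2 ppages; refcounts: pp0:2 pp1:2
Op 2: read(P1, v1) -> 34. No state change.
Op 3: fork(P1) -> P2. 2 ppages; refcounts: pp0:3 pp1:3
Op 4: write(P1, v0, 190). refcount(pp0)=3>1 -> COPY to pp2. 3 ppages; refcounts: pp0:2 pp1:3 pp2:1
Op 5: read(P1, v1) -> 34. No state change.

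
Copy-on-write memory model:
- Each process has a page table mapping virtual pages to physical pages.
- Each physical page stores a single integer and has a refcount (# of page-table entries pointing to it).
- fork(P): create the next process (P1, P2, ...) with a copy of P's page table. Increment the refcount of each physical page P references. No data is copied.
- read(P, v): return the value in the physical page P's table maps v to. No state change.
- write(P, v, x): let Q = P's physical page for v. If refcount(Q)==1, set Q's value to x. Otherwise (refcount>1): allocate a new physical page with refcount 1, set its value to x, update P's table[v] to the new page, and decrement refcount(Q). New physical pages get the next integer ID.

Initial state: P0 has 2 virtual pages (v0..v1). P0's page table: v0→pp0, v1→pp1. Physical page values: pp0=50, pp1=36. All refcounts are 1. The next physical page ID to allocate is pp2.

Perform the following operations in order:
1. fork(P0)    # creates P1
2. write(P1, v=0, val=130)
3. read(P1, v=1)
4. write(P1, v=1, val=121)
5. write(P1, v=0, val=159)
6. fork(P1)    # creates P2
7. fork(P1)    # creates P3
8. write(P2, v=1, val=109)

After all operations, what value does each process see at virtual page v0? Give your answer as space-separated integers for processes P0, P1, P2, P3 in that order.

Op 1: fork(P0) -> P1. 2 ppages; refcounts: pp0:2 pp1:2
Op 2: write(P1, v0, 130). refcount(pp0)=2>1 -> COPY to pp2. 3 ppages; refcounts: pp0:1 pp1:2 pp2:1
Op 3: read(P1, v1) -> 36. No state change.
Op 4: write(P1, v1, 121). refcount(pp1)=2>1 -> COPY to pp3. 4 ppages; refcounts: pp0:1 pp1:1 pp2:1 pp3:1
Op 5: write(P1, v0, 159). refcount(pp2)=1 -> write in place. 4 ppages; refcounts: pp0:1 pp1:1 pp2:1 pp3:1
Op 6: fork(P1) -> P2. 4 ppages; refcounts: pp0:1 pp1:1 pp2:2 pp3:2
Op 7: fork(P1) -> P3. 4 ppages; refcounts: pp0:1 pp1:1 pp2:3 pp3:3
Op 8: write(P2, v1, 109). refcount(pp3)=3>1 -> COPY to pp4. 5 ppages; refcounts: pp0:1 pp1:1 pp2:3 pp3:2 pp4:1
P0: v0 -> pp0 = 50
P1: v0 -> pp2 = 159
P2: v0 -> pp2 = 159
P3: v0 -> pp2 = 159

Answer: 50 159 159 159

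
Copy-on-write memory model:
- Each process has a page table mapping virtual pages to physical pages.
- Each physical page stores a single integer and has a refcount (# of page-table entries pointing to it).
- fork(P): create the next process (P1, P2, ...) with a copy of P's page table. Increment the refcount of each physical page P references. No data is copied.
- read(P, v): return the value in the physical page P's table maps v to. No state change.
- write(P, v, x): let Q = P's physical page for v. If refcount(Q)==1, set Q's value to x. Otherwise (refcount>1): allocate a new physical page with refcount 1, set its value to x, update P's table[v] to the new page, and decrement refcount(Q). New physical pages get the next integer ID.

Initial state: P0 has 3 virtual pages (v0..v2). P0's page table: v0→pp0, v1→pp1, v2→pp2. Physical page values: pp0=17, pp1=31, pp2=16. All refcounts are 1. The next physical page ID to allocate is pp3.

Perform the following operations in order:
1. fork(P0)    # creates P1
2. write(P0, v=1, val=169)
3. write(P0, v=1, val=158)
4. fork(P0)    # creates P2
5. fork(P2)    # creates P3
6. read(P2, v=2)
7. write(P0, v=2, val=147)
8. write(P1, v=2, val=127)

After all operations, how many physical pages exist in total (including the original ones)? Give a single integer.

Answer: 6

Derivation:
Op 1: fork(P0) -> P1. 3 ppages; refcounts: pp0:2 pp1:2 pp2:2
Op 2: write(P0, v1, 169). refcount(pp1)=2>1 -> COPY to pp3. 4 ppages; refcounts: pp0:2 pp1:1 pp2:2 pp3:1
Op 3: write(P0, v1, 158). refcount(pp3)=1 -> write in place. 4 ppages; refcounts: pp0:2 pp1:1 pp2:2 pp3:1
Op 4: fork(P0) -> P2. 4 ppages; refcounts: pp0:3 pp1:1 pp2:3 pp3:2
Op 5: fork(P2) -> P3. 4 ppages; refcounts: pp0:4 pp1:1 pp2:4 pp3:3
Op 6: read(P2, v2) -> 16. No state change.
Op 7: write(P0, v2, 147). refcount(pp2)=4>1 -> COPY to pp4. 5 ppages; refcounts: pp0:4 pp1:1 pp2:3 pp3:3 pp4:1
Op 8: write(P1, v2, 127). refcount(pp2)=3>1 -> COPY to pp5. 6 ppages; refcounts: pp0:4 pp1:1 pp2:2 pp3:3 pp4:1 pp5:1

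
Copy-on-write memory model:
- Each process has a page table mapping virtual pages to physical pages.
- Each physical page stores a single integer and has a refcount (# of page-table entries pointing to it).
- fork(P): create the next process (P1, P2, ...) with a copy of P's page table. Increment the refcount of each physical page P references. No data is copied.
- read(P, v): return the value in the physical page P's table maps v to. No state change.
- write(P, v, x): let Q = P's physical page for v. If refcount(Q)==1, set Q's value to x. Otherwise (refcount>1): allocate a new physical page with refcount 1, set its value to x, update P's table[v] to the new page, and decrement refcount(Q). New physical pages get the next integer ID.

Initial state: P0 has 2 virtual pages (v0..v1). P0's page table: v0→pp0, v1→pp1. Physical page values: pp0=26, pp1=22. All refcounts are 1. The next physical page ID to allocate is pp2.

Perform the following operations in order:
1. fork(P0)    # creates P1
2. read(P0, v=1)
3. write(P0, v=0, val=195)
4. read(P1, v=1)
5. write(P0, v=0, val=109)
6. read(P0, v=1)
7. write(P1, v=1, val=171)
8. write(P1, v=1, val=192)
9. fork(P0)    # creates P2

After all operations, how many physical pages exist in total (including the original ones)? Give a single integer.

Op 1: fork(P0) -> P1. 2 ppages; refcounts: pp0:2 pp1:2
Op 2: read(P0, v1) -> 22. No state change.
Op 3: write(P0, v0, 195). refcount(pp0)=2>1 -> COPY to pp2. 3 ppages; refcounts: pp0:1 pp1:2 pp2:1
Op 4: read(P1, v1) -> 22. No state change.
Op 5: write(P0, v0, 109). refcount(pp2)=1 -> write in place. 3 ppages; refcounts: pp0:1 pp1:2 pp2:1
Op 6: read(P0, v1) -> 22. No state change.
Op 7: write(P1, v1, 171). refcount(pp1)=2>1 -> COPY to pp3. 4 ppages; refcounts: pp0:1 pp1:1 pp2:1 pp3:1
Op 8: write(P1, v1, 192). refcount(pp3)=1 -> write in place. 4 ppages; refcounts: pp0:1 pp1:1 pp2:1 pp3:1
Op 9: fork(P0) -> P2. 4 ppages; refcounts: pp0:1 pp1:2 pp2:2 pp3:1

Answer: 4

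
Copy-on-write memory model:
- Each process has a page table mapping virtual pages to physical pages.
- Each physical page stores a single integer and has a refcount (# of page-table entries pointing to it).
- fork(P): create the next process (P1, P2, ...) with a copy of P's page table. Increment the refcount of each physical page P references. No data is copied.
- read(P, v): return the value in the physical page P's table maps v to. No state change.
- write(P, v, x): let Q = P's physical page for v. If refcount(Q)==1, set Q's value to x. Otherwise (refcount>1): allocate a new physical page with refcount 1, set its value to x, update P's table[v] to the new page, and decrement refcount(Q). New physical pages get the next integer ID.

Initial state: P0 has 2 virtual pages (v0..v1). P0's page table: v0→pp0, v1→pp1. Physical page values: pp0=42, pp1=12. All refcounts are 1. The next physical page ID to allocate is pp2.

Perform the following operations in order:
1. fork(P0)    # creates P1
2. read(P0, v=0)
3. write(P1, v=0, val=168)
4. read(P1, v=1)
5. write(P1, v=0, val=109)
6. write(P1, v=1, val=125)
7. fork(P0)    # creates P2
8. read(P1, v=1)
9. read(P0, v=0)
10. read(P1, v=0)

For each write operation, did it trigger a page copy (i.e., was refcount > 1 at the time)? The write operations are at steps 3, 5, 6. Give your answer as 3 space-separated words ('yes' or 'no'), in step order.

Op 1: fork(P0) -> P1. 2 ppages; refcounts: pp0:2 pp1:2
Op 2: read(P0, v0) -> 42. No state change.
Op 3: write(P1, v0, 168). refcount(pp0)=2>1 -> COPY to pp2. 3 ppages; refcounts: pp0:1 pp1:2 pp2:1
Op 4: read(P1, v1) -> 12. No state change.
Op 5: write(P1, v0, 109). refcount(pp2)=1 -> write in place. 3 ppages; refcounts: pp0:1 pp1:2 pp2:1
Op 6: write(P1, v1, 125). refcount(pp1)=2>1 -> COPY to pp3. 4 ppages; refcounts: pp0:1 pp1:1 pp2:1 pp3:1
Op 7: fork(P0) -> P2. 4 ppages; refcounts: pp0:2 pp1:2 pp2:1 pp3:1
Op 8: read(P1, v1) -> 125. No state change.
Op 9: read(P0, v0) -> 42. No state change.
Op 10: read(P1, v0) -> 109. No state change.

yes no yes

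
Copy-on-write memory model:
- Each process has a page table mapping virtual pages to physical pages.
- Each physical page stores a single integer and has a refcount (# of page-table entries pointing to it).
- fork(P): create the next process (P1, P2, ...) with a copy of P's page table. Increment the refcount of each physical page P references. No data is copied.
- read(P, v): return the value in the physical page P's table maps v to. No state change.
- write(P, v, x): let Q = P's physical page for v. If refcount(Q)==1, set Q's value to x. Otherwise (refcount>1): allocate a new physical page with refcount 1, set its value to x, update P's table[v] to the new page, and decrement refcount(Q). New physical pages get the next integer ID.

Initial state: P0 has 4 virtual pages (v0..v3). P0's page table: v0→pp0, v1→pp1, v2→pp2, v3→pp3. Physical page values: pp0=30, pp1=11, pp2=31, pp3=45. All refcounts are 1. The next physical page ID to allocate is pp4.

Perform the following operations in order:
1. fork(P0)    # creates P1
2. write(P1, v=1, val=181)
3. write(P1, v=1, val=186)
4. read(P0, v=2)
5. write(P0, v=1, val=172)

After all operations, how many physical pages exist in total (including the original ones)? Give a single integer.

Op 1: fork(P0) -> P1. 4 ppages; refcounts: pp0:2 pp1:2 pp2:2 pp3:2
Op 2: write(P1, v1, 181). refcount(pp1)=2>1 -> COPY to pp4. 5 ppages; refcounts: pp0:2 pp1:1 pp2:2 pp3:2 pp4:1
Op 3: write(P1, v1, 186). refcount(pp4)=1 -> write in place. 5 ppages; refcounts: pp0:2 pp1:1 pp2:2 pp3:2 pp4:1
Op 4: read(P0, v2) -> 31. No state change.
Op 5: write(P0, v1, 172). refcount(pp1)=1 -> write in place. 5 ppages; refcounts: pp0:2 pp1:1 pp2:2 pp3:2 pp4:1

Answer: 5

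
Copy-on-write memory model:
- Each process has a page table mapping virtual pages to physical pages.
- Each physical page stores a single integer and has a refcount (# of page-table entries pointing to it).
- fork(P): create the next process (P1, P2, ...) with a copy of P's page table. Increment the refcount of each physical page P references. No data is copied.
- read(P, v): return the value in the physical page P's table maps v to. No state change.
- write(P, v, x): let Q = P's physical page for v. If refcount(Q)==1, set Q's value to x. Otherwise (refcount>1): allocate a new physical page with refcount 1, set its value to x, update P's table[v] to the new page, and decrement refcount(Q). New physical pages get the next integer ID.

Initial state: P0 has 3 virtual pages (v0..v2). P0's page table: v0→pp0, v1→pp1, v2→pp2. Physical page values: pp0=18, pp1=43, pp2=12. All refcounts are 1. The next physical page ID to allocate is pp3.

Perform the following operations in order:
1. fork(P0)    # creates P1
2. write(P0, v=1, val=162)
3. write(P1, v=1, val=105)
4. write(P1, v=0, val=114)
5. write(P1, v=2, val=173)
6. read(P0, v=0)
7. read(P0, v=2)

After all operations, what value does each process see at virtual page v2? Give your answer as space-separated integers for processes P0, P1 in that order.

Op 1: fork(P0) -> P1. 3 ppages; refcounts: pp0:2 pp1:2 pp2:2
Op 2: write(P0, v1, 162). refcount(pp1)=2>1 -> COPY to pp3. 4 ppages; refcounts: pp0:2 pp1:1 pp2:2 pp3:1
Op 3: write(P1, v1, 105). refcount(pp1)=1 -> write in place. 4 ppages; refcounts: pp0:2 pp1:1 pp2:2 pp3:1
Op 4: write(P1, v0, 114). refcount(pp0)=2>1 -> COPY to pp4. 5 ppages; refcounts: pp0:1 pp1:1 pp2:2 pp3:1 pp4:1
Op 5: write(P1, v2, 173). refcount(pp2)=2>1 -> COPY to pp5. 6 ppages; refcounts: pp0:1 pp1:1 pp2:1 pp3:1 pp4:1 pp5:1
Op 6: read(P0, v0) -> 18. No state change.
Op 7: read(P0, v2) -> 12. No state change.
P0: v2 -> pp2 = 12
P1: v2 -> pp5 = 173

Answer: 12 173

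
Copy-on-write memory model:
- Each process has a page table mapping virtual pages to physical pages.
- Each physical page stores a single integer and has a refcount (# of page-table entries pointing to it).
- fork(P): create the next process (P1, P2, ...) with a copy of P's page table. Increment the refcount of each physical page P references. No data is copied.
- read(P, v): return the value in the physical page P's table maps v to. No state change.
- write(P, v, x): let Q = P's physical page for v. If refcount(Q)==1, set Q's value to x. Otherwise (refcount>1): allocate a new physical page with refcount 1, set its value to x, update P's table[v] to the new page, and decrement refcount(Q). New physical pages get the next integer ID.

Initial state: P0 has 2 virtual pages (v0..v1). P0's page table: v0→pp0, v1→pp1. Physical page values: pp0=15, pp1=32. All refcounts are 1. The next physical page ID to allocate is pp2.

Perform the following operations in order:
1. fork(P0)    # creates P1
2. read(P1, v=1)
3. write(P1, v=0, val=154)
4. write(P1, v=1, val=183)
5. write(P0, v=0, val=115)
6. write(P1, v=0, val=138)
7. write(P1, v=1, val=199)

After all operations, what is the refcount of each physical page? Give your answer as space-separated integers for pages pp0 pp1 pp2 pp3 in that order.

Op 1: fork(P0) -> P1. 2 ppages; refcounts: pp0:2 pp1:2
Op 2: read(P1, v1) -> 32. No state change.
Op 3: write(P1, v0, 154). refcount(pp0)=2>1 -> COPY to pp2. 3 ppages; refcounts: pp0:1 pp1:2 pp2:1
Op 4: write(P1, v1, 183). refcount(pp1)=2>1 -> COPY to pp3. 4 ppages; refcounts: pp0:1 pp1:1 pp2:1 pp3:1
Op 5: write(P0, v0, 115). refcount(pp0)=1 -> write in place. 4 ppages; refcounts: pp0:1 pp1:1 pp2:1 pp3:1
Op 6: write(P1, v0, 138). refcount(pp2)=1 -> write in place. 4 ppages; refcounts: pp0:1 pp1:1 pp2:1 pp3:1
Op 7: write(P1, v1, 199). refcount(pp3)=1 -> write in place. 4 ppages; refcounts: pp0:1 pp1:1 pp2:1 pp3:1

Answer: 1 1 1 1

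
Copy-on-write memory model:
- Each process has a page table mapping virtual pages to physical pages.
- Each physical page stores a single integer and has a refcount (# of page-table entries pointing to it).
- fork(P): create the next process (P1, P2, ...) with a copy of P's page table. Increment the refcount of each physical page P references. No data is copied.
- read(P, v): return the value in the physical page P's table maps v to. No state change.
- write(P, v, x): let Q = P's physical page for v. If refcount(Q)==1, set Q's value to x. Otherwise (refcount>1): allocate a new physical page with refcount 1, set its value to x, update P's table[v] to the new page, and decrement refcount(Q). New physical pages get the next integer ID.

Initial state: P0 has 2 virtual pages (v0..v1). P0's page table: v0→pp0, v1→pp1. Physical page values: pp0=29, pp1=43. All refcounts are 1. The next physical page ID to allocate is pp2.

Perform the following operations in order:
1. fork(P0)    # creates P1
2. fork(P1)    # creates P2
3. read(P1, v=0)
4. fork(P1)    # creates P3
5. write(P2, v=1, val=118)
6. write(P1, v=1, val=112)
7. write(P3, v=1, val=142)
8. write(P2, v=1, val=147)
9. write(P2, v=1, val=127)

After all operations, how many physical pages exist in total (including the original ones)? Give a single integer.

Op 1: fork(P0) -> P1. 2 ppages; refcounts: pp0:2 pp1:2
Op 2: fork(P1) -> P2. 2 ppages; refcounts: pp0:3 pp1:3
Op 3: read(P1, v0) -> 29. No state change.
Op 4: fork(P1) -> P3. 2 ppages; refcounts: pp0:4 pp1:4
Op 5: write(P2, v1, 118). refcount(pp1)=4>1 -> COPY to pp2. 3 ppages; refcounts: pp0:4 pp1:3 pp2:1
Op 6: write(P1, v1, 112). refcount(pp1)=3>1 -> COPY to pp3. 4 ppages; refcounts: pp0:4 pp1:2 pp2:1 pp3:1
Op 7: write(P3, v1, 142). refcount(pp1)=2>1 -> COPY to pp4. 5 ppages; refcounts: pp0:4 pp1:1 pp2:1 pp3:1 pp4:1
Op 8: write(P2, v1, 147). refcount(pp2)=1 -> write in place. 5 ppages; refcounts: pp0:4 pp1:1 pp2:1 pp3:1 pp4:1
Op 9: write(P2, v1, 127). refcount(pp2)=1 -> write in place. 5 ppages; refcounts: pp0:4 pp1:1 pp2:1 pp3:1 pp4:1

Answer: 5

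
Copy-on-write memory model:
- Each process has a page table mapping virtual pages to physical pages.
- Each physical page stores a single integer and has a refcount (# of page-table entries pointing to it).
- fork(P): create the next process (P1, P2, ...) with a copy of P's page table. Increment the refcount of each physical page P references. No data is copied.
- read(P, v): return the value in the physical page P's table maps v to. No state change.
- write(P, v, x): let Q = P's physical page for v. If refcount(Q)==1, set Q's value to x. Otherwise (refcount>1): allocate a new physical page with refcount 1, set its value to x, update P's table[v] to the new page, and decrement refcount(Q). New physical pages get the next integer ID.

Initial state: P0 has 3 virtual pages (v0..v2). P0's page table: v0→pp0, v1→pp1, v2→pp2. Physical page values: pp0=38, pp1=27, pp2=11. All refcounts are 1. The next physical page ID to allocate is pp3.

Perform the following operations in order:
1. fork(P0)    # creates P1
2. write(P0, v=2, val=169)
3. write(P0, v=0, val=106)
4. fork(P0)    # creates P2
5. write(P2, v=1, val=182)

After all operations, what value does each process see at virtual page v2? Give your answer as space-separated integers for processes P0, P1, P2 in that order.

Answer: 169 11 169

Derivation:
Op 1: fork(P0) -> P1. 3 ppages; refcounts: pp0:2 pp1:2 pp2:2
Op 2: write(P0, v2, 169). refcount(pp2)=2>1 -> COPY to pp3. 4 ppages; refcounts: pp0:2 pp1:2 pp2:1 pp3:1
Op 3: write(P0, v0, 106). refcount(pp0)=2>1 -> COPY to pp4. 5 ppages; refcounts: pp0:1 pp1:2 pp2:1 pp3:1 pp4:1
Op 4: fork(P0) -> P2. 5 ppages; refcounts: pp0:1 pp1:3 pp2:1 pp3:2 pp4:2
Op 5: write(P2, v1, 182). refcount(pp1)=3>1 -> COPY to pp5. 6 ppages; refcounts: pp0:1 pp1:2 pp2:1 pp3:2 pp4:2 pp5:1
P0: v2 -> pp3 = 169
P1: v2 -> pp2 = 11
P2: v2 -> pp3 = 169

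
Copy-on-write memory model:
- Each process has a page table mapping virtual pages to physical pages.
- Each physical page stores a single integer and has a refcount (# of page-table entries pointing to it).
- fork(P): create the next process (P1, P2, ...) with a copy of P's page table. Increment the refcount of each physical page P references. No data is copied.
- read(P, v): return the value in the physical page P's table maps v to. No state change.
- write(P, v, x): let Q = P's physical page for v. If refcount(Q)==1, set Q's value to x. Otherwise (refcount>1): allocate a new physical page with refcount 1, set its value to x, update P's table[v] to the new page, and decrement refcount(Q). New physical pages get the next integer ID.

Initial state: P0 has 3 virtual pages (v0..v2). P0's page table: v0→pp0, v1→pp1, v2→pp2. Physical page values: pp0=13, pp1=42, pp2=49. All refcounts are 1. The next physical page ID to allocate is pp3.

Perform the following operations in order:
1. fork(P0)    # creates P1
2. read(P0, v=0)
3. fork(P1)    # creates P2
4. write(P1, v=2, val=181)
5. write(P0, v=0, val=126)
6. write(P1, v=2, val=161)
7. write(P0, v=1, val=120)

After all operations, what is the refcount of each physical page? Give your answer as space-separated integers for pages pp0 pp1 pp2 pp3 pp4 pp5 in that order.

Answer: 2 2 2 1 1 1

Derivation:
Op 1: fork(P0) -> P1. 3 ppages; refcounts: pp0:2 pp1:2 pp2:2
Op 2: read(P0, v0) -> 13. No state change.
Op 3: fork(P1) -> P2. 3 ppages; refcounts: pp0:3 pp1:3 pp2:3
Op 4: write(P1, v2, 181). refcount(pp2)=3>1 -> COPY to pp3. 4 ppages; refcounts: pp0:3 pp1:3 pp2:2 pp3:1
Op 5: write(P0, v0, 126). refcount(pp0)=3>1 -> COPY to pp4. 5 ppages; refcounts: pp0:2 pp1:3 pp2:2 pp3:1 pp4:1
Op 6: write(P1, v2, 161). refcount(pp3)=1 -> write in place. 5 ppages; refcounts: pp0:2 pp1:3 pp2:2 pp3:1 pp4:1
Op 7: write(P0, v1, 120). refcount(pp1)=3>1 -> COPY to pp5. 6 ppages; refcounts: pp0:2 pp1:2 pp2:2 pp3:1 pp4:1 pp5:1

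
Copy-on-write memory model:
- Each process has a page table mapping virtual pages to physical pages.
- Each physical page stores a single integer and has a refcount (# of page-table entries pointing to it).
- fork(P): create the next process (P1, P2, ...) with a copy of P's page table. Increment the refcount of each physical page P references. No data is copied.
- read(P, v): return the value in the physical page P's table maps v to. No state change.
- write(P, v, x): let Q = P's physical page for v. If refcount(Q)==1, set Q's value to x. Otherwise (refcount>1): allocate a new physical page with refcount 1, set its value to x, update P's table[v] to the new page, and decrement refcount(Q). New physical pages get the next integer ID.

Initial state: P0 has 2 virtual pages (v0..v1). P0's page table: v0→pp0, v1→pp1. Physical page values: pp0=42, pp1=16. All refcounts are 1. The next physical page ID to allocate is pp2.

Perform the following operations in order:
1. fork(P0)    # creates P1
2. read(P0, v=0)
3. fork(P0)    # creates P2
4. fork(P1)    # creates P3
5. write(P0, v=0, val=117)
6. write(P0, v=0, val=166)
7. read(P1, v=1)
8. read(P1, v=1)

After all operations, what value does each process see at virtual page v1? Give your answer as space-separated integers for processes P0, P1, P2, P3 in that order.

Op 1: fork(P0) -> P1. 2 ppages; refcounts: pp0:2 pp1:2
Op 2: read(P0, v0) -> 42. No state change.
Op 3: fork(P0) -> P2. 2 ppages; refcounts: pp0:3 pp1:3
Op 4: fork(P1) -> P3. 2 ppages; refcounts: pp0:4 pp1:4
Op 5: write(P0, v0, 117). refcount(pp0)=4>1 -> COPY to pp2. 3 ppages; refcounts: pp0:3 pp1:4 pp2:1
Op 6: write(P0, v0, 166). refcount(pp2)=1 -> write in place. 3 ppages; refcounts: pp0:3 pp1:4 pp2:1
Op 7: read(P1, v1) -> 16. No state change.
Op 8: read(P1, v1) -> 16. No state change.
P0: v1 -> pp1 = 16
P1: v1 -> pp1 = 16
P2: v1 -> pp1 = 16
P3: v1 -> pp1 = 16

Answer: 16 16 16 16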